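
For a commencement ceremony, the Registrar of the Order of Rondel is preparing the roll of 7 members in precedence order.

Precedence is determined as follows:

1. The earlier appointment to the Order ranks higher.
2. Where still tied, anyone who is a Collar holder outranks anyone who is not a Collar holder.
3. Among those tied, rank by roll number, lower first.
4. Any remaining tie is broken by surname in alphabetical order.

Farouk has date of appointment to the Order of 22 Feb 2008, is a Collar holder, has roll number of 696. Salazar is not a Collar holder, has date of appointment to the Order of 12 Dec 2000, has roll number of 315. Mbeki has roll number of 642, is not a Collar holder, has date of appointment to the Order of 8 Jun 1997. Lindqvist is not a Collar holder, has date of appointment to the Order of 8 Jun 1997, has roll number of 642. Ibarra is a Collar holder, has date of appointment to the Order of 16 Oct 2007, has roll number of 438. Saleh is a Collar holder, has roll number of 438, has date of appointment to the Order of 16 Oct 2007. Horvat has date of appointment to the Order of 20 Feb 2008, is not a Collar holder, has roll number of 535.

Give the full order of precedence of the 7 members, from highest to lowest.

By date of appointment to the Order (earlier first): Lindqvist and Mbeki (both 8 Jun 1997); then Salazar (12 Dec 2000); then Ibarra and Saleh (both 16 Oct 2007); then Horvat (20 Feb 2008); then Farouk (22 Feb 2008).
Lindqvist and Mbeki are each not a Collar holder, so the next rule applies.
Lindqvist and Mbeki both have roll number 642, so the next rule applies.
Among Lindqvist and Mbeki, alphabetically by surname: Lindqvist before Mbeki.
Ibarra and Saleh are each a Collar holder, so the next rule applies.
Ibarra and Saleh both have roll number 438, so the next rule applies.
Among Ibarra and Saleh, alphabetically by surname: Ibarra before Saleh.
Full order: Lindqvist, Mbeki, Salazar, Ibarra, Saleh, Horvat, Farouk.

Lindqvist, Mbeki, Salazar, Ibarra, Saleh, Horvat, Farouk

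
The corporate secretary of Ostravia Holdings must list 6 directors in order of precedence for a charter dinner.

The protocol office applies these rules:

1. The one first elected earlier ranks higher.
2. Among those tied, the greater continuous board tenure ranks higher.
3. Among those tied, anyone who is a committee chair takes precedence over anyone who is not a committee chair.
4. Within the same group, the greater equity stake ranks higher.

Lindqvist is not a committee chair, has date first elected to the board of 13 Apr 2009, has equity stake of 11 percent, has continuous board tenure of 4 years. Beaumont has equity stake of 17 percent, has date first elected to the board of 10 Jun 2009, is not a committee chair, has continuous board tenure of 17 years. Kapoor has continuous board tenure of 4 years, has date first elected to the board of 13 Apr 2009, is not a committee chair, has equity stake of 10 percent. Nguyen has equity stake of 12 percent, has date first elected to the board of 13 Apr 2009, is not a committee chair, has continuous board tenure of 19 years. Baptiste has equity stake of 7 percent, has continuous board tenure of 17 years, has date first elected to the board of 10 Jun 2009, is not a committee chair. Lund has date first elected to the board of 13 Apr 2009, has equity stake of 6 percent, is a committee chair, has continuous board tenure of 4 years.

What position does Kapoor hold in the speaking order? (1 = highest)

By date first elected to the board (earlier first): Nguyen, Lund, Lindqvist and Kapoor (each 13 Apr 2009); then Beaumont and Baptiste (both 10 Jun 2009).
Among Nguyen, Lund, Lindqvist and Kapoor, by continuous board tenure (higher first): Nguyen (19 years) before Lund, Lindqvist and Kapoor (4 years).
Among Lund, Lindqvist and Kapoor, a committee chair before not a committee chair: Lund (a committee chair) before Lindqvist and Kapoor (not a committee chair).
Among Lindqvist and Kapoor, by equity stake (higher first): Lindqvist (11 percent) before Kapoor (10 percent).
Beaumont and Baptiste both have continuous board tenure 17 years, so the next rule applies.
Beaumont and Baptiste are each not a committee chair, so the next rule applies.
Among Beaumont and Baptiste, by equity stake (higher first): Beaumont (17 percent) before Baptiste (7 percent).
Order: Nguyen, Lund, Lindqvist, Kapoor, Beaumont, Baptiste. So position 4.

4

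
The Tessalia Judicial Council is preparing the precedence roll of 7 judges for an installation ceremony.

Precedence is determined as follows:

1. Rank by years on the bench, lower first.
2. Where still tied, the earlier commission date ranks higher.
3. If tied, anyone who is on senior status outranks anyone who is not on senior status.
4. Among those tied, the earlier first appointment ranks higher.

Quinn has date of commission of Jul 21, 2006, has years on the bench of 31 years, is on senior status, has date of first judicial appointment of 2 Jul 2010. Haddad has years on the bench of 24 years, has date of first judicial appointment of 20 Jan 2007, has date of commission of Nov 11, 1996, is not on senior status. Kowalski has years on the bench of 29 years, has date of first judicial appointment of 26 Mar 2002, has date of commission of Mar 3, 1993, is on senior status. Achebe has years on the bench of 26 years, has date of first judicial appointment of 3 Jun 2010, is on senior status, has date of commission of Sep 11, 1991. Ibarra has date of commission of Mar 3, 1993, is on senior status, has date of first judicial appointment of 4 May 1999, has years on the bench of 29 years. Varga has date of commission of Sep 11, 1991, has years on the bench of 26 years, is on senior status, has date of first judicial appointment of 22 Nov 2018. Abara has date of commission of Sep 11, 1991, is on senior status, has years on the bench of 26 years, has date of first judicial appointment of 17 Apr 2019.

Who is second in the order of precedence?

By years on the bench (lower first): Haddad (24 years); then Achebe, Varga and Abara (each 26 years); then Ibarra and Kowalski (both 29 years); then Quinn (31 years).
Achebe, Varga and Abara all have date of commission Sep 11, 1991, so the next rule applies.
Achebe, Varga and Abara are each on senior status, so the next rule applies.
Among Achebe, Varga and Abara, by date of first judicial appointment (earlier first): Achebe (3 Jun 2010) before Varga (22 Nov 2018) before Abara (17 Apr 2019).
Ibarra and Kowalski both have date of commission Mar 3, 1993, so the next rule applies.
Ibarra and Kowalski are each on senior status, so the next rule applies.
Among Ibarra and Kowalski, by date of first judicial appointment (earlier first): Ibarra (4 May 1999) before Kowalski (26 Mar 2002).
Order: Haddad, Achebe, Varga, Abara, Ibarra, Kowalski, Quinn.

Achebe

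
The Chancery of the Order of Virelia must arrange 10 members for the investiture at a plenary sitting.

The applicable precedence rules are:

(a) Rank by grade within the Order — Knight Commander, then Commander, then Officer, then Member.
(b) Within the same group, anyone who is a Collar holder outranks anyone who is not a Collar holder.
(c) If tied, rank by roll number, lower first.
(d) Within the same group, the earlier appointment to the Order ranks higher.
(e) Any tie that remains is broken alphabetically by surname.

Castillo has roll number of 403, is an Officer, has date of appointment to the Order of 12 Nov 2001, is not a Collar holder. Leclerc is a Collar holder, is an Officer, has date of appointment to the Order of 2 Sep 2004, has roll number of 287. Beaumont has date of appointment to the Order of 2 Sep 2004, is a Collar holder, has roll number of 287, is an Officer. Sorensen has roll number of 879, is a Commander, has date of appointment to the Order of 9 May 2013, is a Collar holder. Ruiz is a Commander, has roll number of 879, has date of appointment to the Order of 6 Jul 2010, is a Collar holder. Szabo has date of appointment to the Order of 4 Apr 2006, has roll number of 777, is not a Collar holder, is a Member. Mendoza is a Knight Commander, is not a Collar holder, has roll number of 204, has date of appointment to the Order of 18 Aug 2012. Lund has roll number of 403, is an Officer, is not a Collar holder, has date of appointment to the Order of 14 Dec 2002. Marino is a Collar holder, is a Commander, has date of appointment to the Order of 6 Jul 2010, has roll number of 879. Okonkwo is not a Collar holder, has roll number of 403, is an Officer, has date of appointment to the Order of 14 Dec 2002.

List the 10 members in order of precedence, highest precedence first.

Mendoza, Marino, Ruiz, Sorensen, Beaumont, Leclerc, Castillo, Lund, Okonkwo, Szabo

By grade within the Order: Mendoza (Knight Commander); then Marino, Ruiz and Sorensen (Commander); then Beaumont, Leclerc, Castillo, Lund and Okonkwo (Officer); then Szabo (Member).
Marino, Ruiz and Sorensen are each a Collar holder, so the next rule applies.
Marino, Ruiz and Sorensen all have roll number 879, so the next rule applies.
Among Marino, Ruiz and Sorensen, by date of appointment to the Order (earlier first): Marino and Ruiz (6 Jul 2010) before Sorensen (9 May 2013).
Among Marino and Ruiz, alphabetically by surname: Marino before Ruiz.
Among Beaumont, Leclerc, Castillo, Lund and Okonkwo, a Collar holder before not a Collar holder: Beaumont and Leclerc (a Collar holder) before Castillo, Lund and Okonkwo (not a Collar holder).
Beaumont and Leclerc both have roll number 287, so the next rule applies.
Beaumont and Leclerc both have date of appointment to the Order 2 Sep 2004, so the next rule applies.
Among Beaumont and Leclerc, alphabetically by surname: Beaumont before Leclerc.
Castillo, Lund and Okonkwo all have roll number 403, so the next rule applies.
Among Castillo, Lund and Okonkwo, by date of appointment to the Order (earlier first): Castillo (12 Nov 2001) before Lund and Okonkwo (14 Dec 2002).
Among Lund and Okonkwo, alphabetically by surname: Lund before Okonkwo.
Full order: Mendoza, Marino, Ruiz, Sorensen, Beaumont, Leclerc, Castillo, Lund, Okonkwo, Szabo.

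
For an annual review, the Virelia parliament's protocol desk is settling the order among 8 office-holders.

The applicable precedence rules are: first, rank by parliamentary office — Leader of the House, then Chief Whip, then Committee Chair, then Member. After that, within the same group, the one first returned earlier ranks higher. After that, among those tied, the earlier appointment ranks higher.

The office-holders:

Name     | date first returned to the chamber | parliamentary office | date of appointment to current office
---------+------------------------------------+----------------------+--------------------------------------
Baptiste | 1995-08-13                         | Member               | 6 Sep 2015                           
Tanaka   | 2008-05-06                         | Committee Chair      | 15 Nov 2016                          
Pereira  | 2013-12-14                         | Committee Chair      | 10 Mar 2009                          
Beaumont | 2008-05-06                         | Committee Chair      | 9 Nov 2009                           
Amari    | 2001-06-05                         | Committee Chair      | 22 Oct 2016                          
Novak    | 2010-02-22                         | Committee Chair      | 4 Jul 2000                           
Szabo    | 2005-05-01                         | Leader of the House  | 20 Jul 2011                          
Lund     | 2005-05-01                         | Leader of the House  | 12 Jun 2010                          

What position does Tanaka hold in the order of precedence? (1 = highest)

By parliamentary office: Lund and Szabo (Leader of the House); then Amari, Beaumont, Tanaka, Novak and Pereira (Committee Chair); then Baptiste (Member).
Lund and Szabo both have date first returned to the chamber 2005-05-01, so the next rule applies.
Among Lund and Szabo, by date of appointment to current office (earlier first): Lund (12 Jun 2010) before Szabo (20 Jul 2011).
Among Amari, Beaumont, Tanaka, Novak and Pereira, by date first returned to the chamber (earlier first): Amari (2001-06-05) before Beaumont and Tanaka (2008-05-06) before Novak (2010-02-22) before Pereira (2013-12-14).
Among Beaumont and Tanaka, by date of appointment to current office (earlier first): Beaumont (9 Nov 2009) before Tanaka (15 Nov 2016).
Order: Lund, Szabo, Amari, Beaumont, Tanaka, Novak, Pereira, Baptiste. So position 5.

5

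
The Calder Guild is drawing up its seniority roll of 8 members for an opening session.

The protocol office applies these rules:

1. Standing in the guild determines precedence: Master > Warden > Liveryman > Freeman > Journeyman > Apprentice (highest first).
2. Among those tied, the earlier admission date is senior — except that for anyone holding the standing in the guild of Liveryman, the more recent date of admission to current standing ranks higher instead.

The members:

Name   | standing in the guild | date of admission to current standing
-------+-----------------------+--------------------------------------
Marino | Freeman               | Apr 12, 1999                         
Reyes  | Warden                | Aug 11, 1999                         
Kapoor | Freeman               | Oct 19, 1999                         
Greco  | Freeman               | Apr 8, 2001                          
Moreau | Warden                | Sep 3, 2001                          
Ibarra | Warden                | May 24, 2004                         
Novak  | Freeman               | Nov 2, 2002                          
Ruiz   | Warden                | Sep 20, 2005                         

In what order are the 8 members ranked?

Reyes, Moreau, Ibarra, Ruiz, Marino, Kapoor, Greco, Novak

By standing in the guild: Reyes, Moreau, Ibarra and Ruiz (Warden); then Marino, Kapoor, Greco and Novak (Freeman).
Among Reyes, Moreau, Ibarra and Ruiz, by date of admission to current standing (earlier first): Reyes (Aug 11, 1999) before Moreau (Sep 3, 2001) before Ibarra (May 24, 2004) before Ruiz (Sep 20, 2005).
Among Marino, Kapoor, Greco and Novak, by date of admission to current standing (earlier first): Marino (Apr 12, 1999) before Kapoor (Oct 19, 1999) before Greco (Apr 8, 2001) before Novak (Nov 2, 2002).
Full order: Reyes, Moreau, Ibarra, Ruiz, Marino, Kapoor, Greco, Novak.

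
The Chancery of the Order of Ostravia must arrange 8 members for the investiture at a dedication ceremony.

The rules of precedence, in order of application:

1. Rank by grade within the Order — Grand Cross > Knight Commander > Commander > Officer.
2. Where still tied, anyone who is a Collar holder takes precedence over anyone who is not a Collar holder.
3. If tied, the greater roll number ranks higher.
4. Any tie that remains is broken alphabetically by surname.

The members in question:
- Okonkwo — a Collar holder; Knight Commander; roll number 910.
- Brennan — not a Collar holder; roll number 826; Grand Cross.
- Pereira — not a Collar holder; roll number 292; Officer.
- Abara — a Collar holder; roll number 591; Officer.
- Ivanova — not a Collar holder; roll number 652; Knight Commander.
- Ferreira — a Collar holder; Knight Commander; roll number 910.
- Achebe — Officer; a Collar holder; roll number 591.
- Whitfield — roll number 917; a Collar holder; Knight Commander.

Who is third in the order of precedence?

Ferreira

By grade within the Order: Brennan (Grand Cross); then Whitfield, Ferreira, Okonkwo and Ivanova (Knight Commander); then Abara, Achebe and Pereira (Officer).
Among Whitfield, Ferreira, Okonkwo and Ivanova, a Collar holder before not a Collar holder: Whitfield, Ferreira and Okonkwo (a Collar holder) before Ivanova (not a Collar holder).
Among Whitfield, Ferreira and Okonkwo, by roll number (higher first): Whitfield (917) before Ferreira and Okonkwo (910).
Among Ferreira and Okonkwo, alphabetically by surname: Ferreira before Okonkwo.
Among Abara, Achebe and Pereira, a Collar holder before not a Collar holder: Abara and Achebe (a Collar holder) before Pereira (not a Collar holder).
Abara and Achebe both have roll number 591, so the next rule applies.
Among Abara and Achebe, alphabetically by surname: Abara before Achebe.
Order: Brennan, Whitfield, Ferreira, Okonkwo, Ivanova, Abara, Achebe, Pereira.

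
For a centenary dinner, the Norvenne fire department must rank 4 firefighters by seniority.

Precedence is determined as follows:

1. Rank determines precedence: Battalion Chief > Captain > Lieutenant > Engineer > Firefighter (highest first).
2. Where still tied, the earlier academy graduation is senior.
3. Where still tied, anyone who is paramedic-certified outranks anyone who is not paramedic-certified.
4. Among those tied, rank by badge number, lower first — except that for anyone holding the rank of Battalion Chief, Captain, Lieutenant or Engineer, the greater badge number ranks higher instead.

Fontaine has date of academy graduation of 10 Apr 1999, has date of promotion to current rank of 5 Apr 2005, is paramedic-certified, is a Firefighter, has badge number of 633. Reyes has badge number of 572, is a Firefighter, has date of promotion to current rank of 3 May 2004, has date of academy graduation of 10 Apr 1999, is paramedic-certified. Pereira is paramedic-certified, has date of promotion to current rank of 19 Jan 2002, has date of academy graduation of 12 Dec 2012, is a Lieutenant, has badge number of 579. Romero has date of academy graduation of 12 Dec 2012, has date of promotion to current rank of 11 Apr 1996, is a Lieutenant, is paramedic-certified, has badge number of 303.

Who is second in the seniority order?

Romero

By rank: Pereira and Romero (Lieutenant); then Reyes and Fontaine (Firefighter).
Pereira and Romero both have date of academy graduation 12 Dec 2012, so the next rule applies.
Pereira and Romero are each paramedic-certified, so the next rule applies.
Among Pereira and Romero, by badge number (higher first) (reversed rule for this group): Pereira (579) before Romero (303).
Reyes and Fontaine both have date of academy graduation 10 Apr 1999, so the next rule applies.
Reyes and Fontaine are each paramedic-certified, so the next rule applies.
Among Reyes and Fontaine, by badge number (lower first): Reyes (572) before Fontaine (633).
Order: Pereira, Romero, Reyes, Fontaine.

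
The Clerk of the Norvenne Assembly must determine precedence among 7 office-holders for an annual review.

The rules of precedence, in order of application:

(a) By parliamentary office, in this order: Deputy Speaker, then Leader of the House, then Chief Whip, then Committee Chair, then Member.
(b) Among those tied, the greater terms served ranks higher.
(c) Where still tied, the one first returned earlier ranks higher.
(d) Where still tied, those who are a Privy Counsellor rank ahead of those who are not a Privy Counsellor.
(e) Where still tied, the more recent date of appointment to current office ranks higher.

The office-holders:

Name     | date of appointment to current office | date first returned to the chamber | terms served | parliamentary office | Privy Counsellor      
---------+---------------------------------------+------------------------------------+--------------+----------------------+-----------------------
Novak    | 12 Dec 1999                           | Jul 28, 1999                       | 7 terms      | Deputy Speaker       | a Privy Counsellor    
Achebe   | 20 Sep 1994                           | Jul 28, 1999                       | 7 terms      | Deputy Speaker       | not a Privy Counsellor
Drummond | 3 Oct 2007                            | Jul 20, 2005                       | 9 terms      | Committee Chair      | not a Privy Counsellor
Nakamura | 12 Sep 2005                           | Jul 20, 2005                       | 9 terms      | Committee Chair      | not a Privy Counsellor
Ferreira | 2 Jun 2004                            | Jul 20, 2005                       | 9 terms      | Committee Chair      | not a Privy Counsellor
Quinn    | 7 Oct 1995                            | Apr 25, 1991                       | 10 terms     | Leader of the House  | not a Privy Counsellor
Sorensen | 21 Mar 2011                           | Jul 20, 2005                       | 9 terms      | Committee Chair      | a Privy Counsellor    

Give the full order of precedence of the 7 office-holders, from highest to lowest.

By parliamentary office: Novak and Achebe (Deputy Speaker); then Quinn (Leader of the House); then Sorensen, Drummond, Nakamura and Ferreira (Committee Chair).
Novak and Achebe both have terms served 7 terms, so the next rule applies.
Novak and Achebe both have date first returned to the chamber Jul 28, 1999, so the next rule applies.
Among Novak and Achebe, a Privy Counsellor before not a Privy Counsellor: Novak (a Privy Counsellor) before Achebe (not a Privy Counsellor).
Sorensen, Drummond, Nakamura and Ferreira all have terms served 9 terms, so the next rule applies.
Sorensen, Drummond, Nakamura and Ferreira all have date first returned to the chamber Jul 20, 2005, so the next rule applies.
Among Sorensen, Drummond, Nakamura and Ferreira, a Privy Counsellor before not a Privy Counsellor: Sorensen (a Privy Counsellor) before Drummond, Nakamura and Ferreira (not a Privy Counsellor).
Among Drummond, Nakamura and Ferreira, by date of appointment to current office (later first): Drummond (3 Oct 2007) before Nakamura (12 Sep 2005) before Ferreira (2 Jun 2004).
Full order: Novak, Achebe, Quinn, Sorensen, Drummond, Nakamura, Ferreira.

Novak, Achebe, Quinn, Sorensen, Drummond, Nakamura, Ferreira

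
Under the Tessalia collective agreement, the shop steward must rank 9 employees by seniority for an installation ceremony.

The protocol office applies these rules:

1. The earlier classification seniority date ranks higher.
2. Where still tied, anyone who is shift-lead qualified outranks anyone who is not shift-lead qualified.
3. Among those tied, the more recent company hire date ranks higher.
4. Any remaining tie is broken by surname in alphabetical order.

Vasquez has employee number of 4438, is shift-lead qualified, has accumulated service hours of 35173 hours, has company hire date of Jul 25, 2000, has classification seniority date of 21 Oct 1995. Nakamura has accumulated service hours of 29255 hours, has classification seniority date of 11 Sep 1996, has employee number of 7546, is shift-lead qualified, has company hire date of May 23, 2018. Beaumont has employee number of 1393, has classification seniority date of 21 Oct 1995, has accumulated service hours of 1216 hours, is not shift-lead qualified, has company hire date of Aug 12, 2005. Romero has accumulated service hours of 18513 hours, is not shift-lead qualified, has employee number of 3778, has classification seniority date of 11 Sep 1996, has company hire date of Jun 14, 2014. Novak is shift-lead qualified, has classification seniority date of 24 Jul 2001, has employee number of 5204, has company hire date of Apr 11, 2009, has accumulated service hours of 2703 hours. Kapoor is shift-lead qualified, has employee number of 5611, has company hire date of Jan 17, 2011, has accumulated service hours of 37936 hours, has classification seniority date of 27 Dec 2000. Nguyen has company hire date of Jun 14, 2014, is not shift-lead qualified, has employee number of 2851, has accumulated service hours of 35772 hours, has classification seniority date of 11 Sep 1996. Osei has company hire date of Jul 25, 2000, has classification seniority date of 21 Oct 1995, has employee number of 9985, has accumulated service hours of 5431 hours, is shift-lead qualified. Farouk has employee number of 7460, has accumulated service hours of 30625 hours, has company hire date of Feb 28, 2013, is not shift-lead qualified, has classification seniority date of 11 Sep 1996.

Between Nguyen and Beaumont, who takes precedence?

By classification seniority date (earlier first): Osei, Vasquez and Beaumont (each 21 Oct 1995); then Nakamura, Nguyen, Romero and Farouk (each 11 Sep 1996); then Kapoor (27 Dec 2000); then Novak (24 Jul 2001).
Among Osei, Vasquez and Beaumont, shift-lead qualified before not shift-lead qualified: Osei and Vasquez (shift-lead qualified) before Beaumont (not shift-lead qualified).
Osei and Vasquez both have company hire date Jul 25, 2000, so the next rule applies.
Among Osei and Vasquez, alphabetically by surname: Osei before Vasquez.
Among Nakamura, Nguyen, Romero and Farouk, shift-lead qualified before not shift-lead qualified: Nakamura (shift-lead qualified) before Nguyen, Romero and Farouk (not shift-lead qualified).
Among Nguyen, Romero and Farouk, by company hire date (later first): Nguyen and Romero (Jun 14, 2014) before Farouk (Feb 28, 2013).
Among Nguyen and Romero, alphabetically by surname: Nguyen before Romero.
So Beaumont takes precedence.

Beaumont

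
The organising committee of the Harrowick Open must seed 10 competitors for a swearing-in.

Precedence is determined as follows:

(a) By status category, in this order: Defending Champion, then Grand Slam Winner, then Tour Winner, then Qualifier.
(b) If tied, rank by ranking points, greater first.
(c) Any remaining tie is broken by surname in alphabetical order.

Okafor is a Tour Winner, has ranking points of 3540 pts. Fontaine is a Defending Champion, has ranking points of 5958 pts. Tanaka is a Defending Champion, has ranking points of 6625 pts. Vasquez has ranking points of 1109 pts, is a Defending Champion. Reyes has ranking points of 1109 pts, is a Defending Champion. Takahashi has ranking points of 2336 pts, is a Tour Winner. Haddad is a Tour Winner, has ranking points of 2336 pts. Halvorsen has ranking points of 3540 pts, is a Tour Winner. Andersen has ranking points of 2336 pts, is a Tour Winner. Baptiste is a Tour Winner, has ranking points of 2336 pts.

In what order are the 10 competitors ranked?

By status category: Tanaka, Fontaine, Reyes and Vasquez (Defending Champion); then Halvorsen, Okafor, Andersen, Baptiste, Haddad and Takahashi (Tour Winner).
Among Tanaka, Fontaine, Reyes and Vasquez, by ranking points (higher first): Tanaka (6625 pts) before Fontaine (5958 pts) before Reyes and Vasquez (1109 pts).
Among Reyes and Vasquez, alphabetically by surname: Reyes before Vasquez.
Among Halvorsen, Okafor, Andersen, Baptiste, Haddad and Takahashi, by ranking points (higher first): Halvorsen and Okafor (3540 pts) before Andersen, Baptiste, Haddad and Takahashi (2336 pts).
Among Halvorsen and Okafor, alphabetically by surname: Halvorsen before Okafor.
Among Andersen, Baptiste, Haddad and Takahashi, alphabetically by surname: Andersen before Baptiste before Haddad before Takahashi.
Full order: Tanaka, Fontaine, Reyes, Vasquez, Halvorsen, Okafor, Andersen, Baptiste, Haddad, Takahashi.

Tanaka, Fontaine, Reyes, Vasquez, Halvorsen, Okafor, Andersen, Baptiste, Haddad, Takahashi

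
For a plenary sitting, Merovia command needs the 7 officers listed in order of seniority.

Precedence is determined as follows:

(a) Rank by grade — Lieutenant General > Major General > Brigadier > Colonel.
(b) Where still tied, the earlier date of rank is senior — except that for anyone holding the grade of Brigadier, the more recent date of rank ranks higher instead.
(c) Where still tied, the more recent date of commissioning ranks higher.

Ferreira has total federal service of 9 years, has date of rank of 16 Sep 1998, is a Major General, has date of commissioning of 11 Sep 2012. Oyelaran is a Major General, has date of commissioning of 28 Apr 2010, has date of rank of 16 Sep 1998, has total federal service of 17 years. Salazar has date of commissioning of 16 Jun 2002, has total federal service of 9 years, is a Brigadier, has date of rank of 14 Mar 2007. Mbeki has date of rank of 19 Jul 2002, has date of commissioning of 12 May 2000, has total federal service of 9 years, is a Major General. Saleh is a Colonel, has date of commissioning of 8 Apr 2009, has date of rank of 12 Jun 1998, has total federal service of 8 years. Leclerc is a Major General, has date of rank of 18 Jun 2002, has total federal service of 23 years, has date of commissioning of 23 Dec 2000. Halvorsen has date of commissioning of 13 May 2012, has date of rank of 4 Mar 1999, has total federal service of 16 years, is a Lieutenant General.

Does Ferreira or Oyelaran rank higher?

Ferreira

By grade: Halvorsen (Lieutenant General); then Ferreira, Oyelaran, Leclerc and Mbeki (Major General); then Salazar (Brigadier); then Saleh (Colonel).
Among Ferreira, Oyelaran, Leclerc and Mbeki, by date of rank (earlier first): Ferreira and Oyelaran (16 Sep 1998) before Leclerc (18 Jun 2002) before Mbeki (19 Jul 2002).
Among Ferreira and Oyelaran, by date of commissioning (later first): Ferreira (11 Sep 2012) before Oyelaran (28 Apr 2010).
So Ferreira takes precedence.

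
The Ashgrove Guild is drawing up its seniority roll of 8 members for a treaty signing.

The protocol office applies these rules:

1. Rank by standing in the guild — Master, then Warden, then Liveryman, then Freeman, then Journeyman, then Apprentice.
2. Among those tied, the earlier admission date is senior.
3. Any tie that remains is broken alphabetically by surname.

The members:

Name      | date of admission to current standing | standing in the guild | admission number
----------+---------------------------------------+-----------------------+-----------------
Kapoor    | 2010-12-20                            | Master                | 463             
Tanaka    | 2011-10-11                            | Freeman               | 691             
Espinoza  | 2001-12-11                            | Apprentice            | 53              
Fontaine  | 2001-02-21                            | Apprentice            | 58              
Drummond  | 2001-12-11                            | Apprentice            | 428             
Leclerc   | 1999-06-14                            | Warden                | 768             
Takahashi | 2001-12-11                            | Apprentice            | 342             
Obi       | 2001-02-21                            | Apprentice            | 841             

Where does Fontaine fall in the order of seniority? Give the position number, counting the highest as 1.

By standing in the guild: Kapoor (Master); then Leclerc (Warden); then Tanaka (Freeman); then Fontaine, Obi, Drummond, Espinoza and Takahashi (Apprentice).
Among Fontaine, Obi, Drummond, Espinoza and Takahashi, by date of admission to current standing (earlier first): Fontaine and Obi (2001-02-21) before Drummond, Espinoza and Takahashi (2001-12-11).
Among Fontaine and Obi, alphabetically by surname: Fontaine before Obi.
Among Drummond, Espinoza and Takahashi, alphabetically by surname: Drummond before Espinoza before Takahashi.
Order: Kapoor, Leclerc, Tanaka, Fontaine, Obi, Drummond, Espinoza, Takahashi. So position 4.

4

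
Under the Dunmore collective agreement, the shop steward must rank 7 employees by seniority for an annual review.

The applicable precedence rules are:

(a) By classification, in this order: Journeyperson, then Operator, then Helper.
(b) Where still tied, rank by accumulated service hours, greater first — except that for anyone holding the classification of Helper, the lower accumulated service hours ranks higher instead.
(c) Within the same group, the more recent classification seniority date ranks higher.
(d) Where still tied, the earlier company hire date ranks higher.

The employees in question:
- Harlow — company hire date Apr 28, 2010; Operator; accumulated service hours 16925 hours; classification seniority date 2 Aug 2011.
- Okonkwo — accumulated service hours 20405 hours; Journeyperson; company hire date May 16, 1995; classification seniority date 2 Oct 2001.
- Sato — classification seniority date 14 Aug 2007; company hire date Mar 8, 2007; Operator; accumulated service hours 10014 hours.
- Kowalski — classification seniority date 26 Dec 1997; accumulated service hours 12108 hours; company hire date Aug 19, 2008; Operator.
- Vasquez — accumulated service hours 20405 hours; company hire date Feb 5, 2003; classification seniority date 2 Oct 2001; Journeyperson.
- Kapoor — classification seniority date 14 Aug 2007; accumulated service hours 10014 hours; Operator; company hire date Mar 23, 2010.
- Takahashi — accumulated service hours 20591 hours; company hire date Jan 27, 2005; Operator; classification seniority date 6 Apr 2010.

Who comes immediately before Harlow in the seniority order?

By classification: Okonkwo and Vasquez (Journeyperson); then Takahashi, Harlow, Kowalski, Sato and Kapoor (Operator).
Okonkwo and Vasquez both have accumulated service hours 20405 hours, so the next rule applies.
Okonkwo and Vasquez both have classification seniority date 2 Oct 2001, so the next rule applies.
Among Okonkwo and Vasquez, by company hire date (earlier first): Okonkwo (May 16, 1995) before Vasquez (Feb 5, 2003).
Among Takahashi, Harlow, Kowalski, Sato and Kapoor, by accumulated service hours (higher first): Takahashi (20591 hours) before Harlow (16925 hours) before Kowalski (12108 hours) before Sato and Kapoor (10014 hours).
Sato and Kapoor both have classification seniority date 14 Aug 2007, so the next rule applies.
Among Sato and Kapoor, by company hire date (earlier first): Sato (Mar 8, 2007) before Kapoor (Mar 23, 2010).
Order: Okonkwo, Vasquez, Takahashi, Harlow, Kowalski, Sato, Kapoor.

Takahashi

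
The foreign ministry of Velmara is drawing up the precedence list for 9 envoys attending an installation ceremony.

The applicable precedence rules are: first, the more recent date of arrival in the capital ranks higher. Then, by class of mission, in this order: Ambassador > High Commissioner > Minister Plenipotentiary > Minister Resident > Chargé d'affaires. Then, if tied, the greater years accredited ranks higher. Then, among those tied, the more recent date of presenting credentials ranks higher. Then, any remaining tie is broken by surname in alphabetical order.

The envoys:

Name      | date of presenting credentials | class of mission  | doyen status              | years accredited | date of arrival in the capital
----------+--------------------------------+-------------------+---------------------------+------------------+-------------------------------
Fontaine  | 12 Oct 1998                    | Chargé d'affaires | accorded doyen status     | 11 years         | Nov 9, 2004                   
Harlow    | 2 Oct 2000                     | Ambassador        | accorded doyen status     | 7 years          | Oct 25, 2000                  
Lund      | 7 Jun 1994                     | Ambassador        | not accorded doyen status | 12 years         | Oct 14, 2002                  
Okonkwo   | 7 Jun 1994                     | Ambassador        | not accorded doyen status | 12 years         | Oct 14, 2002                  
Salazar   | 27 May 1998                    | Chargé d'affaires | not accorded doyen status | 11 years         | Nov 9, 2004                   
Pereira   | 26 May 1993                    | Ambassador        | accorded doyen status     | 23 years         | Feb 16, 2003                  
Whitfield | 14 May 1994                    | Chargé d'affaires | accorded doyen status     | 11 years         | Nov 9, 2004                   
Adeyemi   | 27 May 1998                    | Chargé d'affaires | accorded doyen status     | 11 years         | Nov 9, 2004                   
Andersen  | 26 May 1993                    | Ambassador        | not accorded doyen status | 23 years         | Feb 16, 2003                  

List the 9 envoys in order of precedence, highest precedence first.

By date of arrival in the capital (later first): Fontaine, Adeyemi, Salazar and Whitfield (each Nov 9, 2004); then Andersen and Pereira (both Feb 16, 2003); then Lund and Okonkwo (both Oct 14, 2002); then Harlow (Oct 25, 2000).
Fontaine, Adeyemi, Salazar and Whitfield are each Chargé d'affaires, so the next rule applies.
Fontaine, Adeyemi, Salazar and Whitfield all have years accredited 11 years, so the next rule applies.
Among Fontaine, Adeyemi, Salazar and Whitfield, by date of presenting credentials (later first): Fontaine (12 Oct 1998) before Adeyemi and Salazar (27 May 1998) before Whitfield (14 May 1994).
Among Adeyemi and Salazar, alphabetically by surname: Adeyemi before Salazar.
Andersen and Pereira are each Ambassador, so the next rule applies.
Andersen and Pereira both have years accredited 23 years, so the next rule applies.
Andersen and Pereira both have date of presenting credentials 26 May 1993, so the next rule applies.
Among Andersen and Pereira, alphabetically by surname: Andersen before Pereira.
Lund and Okonkwo are each Ambassador, so the next rule applies.
Lund and Okonkwo both have years accredited 12 years, so the next rule applies.
Lund and Okonkwo both have date of presenting credentials 7 Jun 1994, so the next rule applies.
Among Lund and Okonkwo, alphabetically by surname: Lund before Okonkwo.
Full order: Fontaine, Adeyemi, Salazar, Whitfield, Andersen, Pereira, Lund, Okonkwo, Harlow.

Fontaine, Adeyemi, Salazar, Whitfield, Andersen, Pereira, Lund, Okonkwo, Harlow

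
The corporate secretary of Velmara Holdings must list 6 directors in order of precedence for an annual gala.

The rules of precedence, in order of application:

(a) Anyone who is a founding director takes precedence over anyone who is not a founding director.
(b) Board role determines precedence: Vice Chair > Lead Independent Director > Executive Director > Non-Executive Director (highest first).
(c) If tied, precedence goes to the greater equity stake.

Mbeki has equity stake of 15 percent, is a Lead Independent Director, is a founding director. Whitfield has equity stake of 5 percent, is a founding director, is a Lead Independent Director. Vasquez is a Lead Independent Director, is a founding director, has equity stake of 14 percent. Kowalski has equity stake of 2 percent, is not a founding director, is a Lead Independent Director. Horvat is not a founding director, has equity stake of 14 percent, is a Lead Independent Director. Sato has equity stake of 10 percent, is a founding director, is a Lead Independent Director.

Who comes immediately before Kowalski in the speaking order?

By the first rule: Mbeki, Vasquez, Sato and Whitfield (each a founding director); then Horvat and Kowalski (both not a founding director).
Mbeki, Vasquez, Sato and Whitfield are each Lead Independent Director, so the next rule applies.
Among Mbeki, Vasquez, Sato and Whitfield, by equity stake (higher first): Mbeki (15 percent) before Vasquez (14 percent) before Sato (10 percent) before Whitfield (5 percent).
Horvat and Kowalski are each Lead Independent Director, so the next rule applies.
Among Horvat and Kowalski, by equity stake (higher first): Horvat (14 percent) before Kowalski (2 percent).
Order: Mbeki, Vasquez, Sato, Whitfield, Horvat, Kowalski.

Horvat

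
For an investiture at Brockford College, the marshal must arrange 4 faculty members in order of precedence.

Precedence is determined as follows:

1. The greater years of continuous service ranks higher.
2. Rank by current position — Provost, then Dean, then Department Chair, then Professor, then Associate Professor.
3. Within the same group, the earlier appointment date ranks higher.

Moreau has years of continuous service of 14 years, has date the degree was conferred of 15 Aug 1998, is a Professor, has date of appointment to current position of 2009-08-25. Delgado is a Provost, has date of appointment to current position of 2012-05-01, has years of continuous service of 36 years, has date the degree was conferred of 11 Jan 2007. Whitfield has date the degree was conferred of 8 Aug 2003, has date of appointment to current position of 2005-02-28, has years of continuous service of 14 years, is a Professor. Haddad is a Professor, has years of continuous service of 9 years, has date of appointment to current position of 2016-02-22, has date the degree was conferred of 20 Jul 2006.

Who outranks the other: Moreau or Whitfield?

By years of continuous service (higher first): Delgado (36 years); then Whitfield and Moreau (both 14 years); then Haddad (9 years).
Whitfield and Moreau are each Professor, so the next rule applies.
Among Whitfield and Moreau, by date of appointment to current position (earlier first): Whitfield (2005-02-28) before Moreau (2009-08-25).
So Whitfield takes precedence.

Whitfield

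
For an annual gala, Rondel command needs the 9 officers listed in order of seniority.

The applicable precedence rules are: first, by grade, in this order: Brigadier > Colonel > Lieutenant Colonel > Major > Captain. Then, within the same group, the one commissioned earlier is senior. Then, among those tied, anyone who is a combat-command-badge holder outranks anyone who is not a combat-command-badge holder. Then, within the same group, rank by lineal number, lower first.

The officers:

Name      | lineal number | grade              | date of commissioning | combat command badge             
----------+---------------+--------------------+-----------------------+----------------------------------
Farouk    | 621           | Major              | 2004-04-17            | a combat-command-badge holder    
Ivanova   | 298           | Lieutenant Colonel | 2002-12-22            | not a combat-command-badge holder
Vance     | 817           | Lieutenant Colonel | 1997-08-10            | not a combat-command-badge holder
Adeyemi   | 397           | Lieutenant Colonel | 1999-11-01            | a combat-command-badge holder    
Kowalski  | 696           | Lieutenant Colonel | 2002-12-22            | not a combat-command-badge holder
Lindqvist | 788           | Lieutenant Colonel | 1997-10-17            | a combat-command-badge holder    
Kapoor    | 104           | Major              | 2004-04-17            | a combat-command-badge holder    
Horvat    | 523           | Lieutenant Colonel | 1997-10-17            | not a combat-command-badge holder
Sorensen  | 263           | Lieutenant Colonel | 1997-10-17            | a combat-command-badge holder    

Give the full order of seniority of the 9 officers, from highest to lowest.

Vance, Sorensen, Lindqvist, Horvat, Adeyemi, Ivanova, Kowalski, Kapoor, Farouk

By grade: Vance, Sorensen, Lindqvist, Horvat, Adeyemi, Ivanova and Kowalski (Lieutenant Colonel); then Kapoor and Farouk (Major).
Among Vance, Sorensen, Lindqvist, Horvat, Adeyemi, Ivanova and Kowalski, by date of commissioning (earlier first): Vance (1997-08-10) before Sorensen, Lindqvist and Horvat (1997-10-17) before Adeyemi (1999-11-01) before Ivanova and Kowalski (2002-12-22).
Among Sorensen, Lindqvist and Horvat, a combat-command-badge holder before not a combat-command-badge holder: Sorensen and Lindqvist (a combat-command-badge holder) before Horvat (not a combat-command-badge holder).
Among Sorensen and Lindqvist, by lineal number (lower first): Sorensen (263) before Lindqvist (788).
Ivanova and Kowalski are each not a combat-command-badge holder, so the next rule applies.
Among Ivanova and Kowalski, by lineal number (lower first): Ivanova (298) before Kowalski (696).
Kapoor and Farouk both have date of commissioning 2004-04-17, so the next rule applies.
Kapoor and Farouk are each a combat-command-badge holder, so the next rule applies.
Among Kapoor and Farouk, by lineal number (lower first): Kapoor (104) before Farouk (621).
Full order: Vance, Sorensen, Lindqvist, Horvat, Adeyemi, Ivanova, Kowalski, Kapoor, Farouk.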